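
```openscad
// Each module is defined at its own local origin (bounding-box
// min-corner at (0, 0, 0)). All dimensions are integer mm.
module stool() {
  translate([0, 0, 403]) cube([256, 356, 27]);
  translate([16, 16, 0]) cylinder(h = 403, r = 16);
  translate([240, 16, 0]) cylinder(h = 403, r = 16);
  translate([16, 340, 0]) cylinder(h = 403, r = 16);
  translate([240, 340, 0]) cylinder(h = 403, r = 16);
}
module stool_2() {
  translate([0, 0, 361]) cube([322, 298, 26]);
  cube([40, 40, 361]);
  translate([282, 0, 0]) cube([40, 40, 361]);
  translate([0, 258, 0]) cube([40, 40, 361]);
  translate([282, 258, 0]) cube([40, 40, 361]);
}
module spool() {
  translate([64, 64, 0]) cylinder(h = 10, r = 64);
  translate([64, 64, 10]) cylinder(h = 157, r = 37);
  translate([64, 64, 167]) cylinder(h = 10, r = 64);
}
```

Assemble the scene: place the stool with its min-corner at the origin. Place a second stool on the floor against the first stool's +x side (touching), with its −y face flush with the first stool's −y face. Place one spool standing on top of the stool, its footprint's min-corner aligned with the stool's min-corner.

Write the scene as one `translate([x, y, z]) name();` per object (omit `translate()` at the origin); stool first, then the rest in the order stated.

stool();
translate([256, 0, 0]) stool_2();
translate([0, 0, 430]) spool();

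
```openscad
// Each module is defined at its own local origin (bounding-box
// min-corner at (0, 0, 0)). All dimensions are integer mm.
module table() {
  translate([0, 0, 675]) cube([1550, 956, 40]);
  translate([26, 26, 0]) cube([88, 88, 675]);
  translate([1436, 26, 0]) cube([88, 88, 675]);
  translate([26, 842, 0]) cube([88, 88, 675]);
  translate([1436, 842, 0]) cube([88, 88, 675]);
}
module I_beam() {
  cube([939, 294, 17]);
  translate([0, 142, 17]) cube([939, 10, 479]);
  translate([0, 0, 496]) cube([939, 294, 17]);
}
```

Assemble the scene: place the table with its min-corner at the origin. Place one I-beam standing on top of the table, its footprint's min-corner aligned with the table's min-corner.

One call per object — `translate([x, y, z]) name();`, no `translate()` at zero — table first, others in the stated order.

table();
translate([0, 0, 715]) I_beam();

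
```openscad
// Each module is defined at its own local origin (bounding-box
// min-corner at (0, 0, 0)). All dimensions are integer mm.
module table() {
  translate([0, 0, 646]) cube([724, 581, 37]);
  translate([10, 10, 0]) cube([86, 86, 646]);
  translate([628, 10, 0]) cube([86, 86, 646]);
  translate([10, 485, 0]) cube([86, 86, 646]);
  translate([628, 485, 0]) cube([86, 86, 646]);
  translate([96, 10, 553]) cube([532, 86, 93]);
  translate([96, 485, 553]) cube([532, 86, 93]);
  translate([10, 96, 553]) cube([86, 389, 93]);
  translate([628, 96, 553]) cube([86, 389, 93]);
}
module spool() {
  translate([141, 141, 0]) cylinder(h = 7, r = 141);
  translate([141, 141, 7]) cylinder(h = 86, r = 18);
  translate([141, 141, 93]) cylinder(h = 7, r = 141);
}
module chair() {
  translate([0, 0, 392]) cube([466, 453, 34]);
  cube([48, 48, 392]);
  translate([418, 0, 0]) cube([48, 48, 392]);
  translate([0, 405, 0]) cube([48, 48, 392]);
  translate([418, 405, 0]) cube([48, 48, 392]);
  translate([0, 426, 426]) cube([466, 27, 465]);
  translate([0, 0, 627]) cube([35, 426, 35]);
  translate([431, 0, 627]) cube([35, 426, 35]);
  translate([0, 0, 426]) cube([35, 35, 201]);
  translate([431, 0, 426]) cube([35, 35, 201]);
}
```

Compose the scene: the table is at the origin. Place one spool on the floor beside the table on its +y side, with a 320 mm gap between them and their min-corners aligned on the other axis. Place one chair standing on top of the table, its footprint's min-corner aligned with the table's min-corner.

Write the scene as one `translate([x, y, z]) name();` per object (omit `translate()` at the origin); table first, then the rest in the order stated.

table();
translate([0, 901, 0]) spool();
translate([0, 0, 683]) chair();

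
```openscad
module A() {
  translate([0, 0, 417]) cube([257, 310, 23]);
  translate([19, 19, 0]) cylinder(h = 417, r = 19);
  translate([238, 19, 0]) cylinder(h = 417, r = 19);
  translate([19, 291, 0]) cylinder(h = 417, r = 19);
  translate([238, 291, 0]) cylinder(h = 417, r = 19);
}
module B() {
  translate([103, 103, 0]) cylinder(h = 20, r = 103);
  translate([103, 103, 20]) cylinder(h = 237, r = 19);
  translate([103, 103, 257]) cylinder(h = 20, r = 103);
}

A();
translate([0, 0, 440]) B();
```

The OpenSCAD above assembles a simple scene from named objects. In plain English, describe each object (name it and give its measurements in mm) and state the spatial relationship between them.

A is a simple wooden stool: a rectangular seat 257 mm (x) by 310 mm (y), 23 mm thick, top face at z = 440 mm, on four round legs, each 38 mm in diameter. The legs rest on z = 0, each leg's axis is inset half a diameter from the nearest pair of seat edges (so the leg's bounding box is flush with the corner).

B is a spool: two coaxial disc flanges of radius 103 mm and thickness 20 mm, joined by a core cylinder of radius 19 mm and height 237 mm. The lower flange rests on z = 0 and the three cylinders share a vertical axis.

The spool is on top of the stool.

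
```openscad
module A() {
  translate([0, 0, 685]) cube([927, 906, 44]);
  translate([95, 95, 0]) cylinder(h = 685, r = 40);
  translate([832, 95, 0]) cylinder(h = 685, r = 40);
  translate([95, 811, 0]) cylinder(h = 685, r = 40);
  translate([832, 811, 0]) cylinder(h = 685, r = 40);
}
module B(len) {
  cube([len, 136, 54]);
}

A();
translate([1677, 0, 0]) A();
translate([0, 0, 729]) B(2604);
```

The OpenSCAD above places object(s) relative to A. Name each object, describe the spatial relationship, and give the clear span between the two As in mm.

A is a table. B is a beam. A beam spans the tops of two tables. The clear span between the two tables is 750 mm.

Second table starts at x = 1677; first ends at x = 927; clear span = 1677 − 927 = 750 mm.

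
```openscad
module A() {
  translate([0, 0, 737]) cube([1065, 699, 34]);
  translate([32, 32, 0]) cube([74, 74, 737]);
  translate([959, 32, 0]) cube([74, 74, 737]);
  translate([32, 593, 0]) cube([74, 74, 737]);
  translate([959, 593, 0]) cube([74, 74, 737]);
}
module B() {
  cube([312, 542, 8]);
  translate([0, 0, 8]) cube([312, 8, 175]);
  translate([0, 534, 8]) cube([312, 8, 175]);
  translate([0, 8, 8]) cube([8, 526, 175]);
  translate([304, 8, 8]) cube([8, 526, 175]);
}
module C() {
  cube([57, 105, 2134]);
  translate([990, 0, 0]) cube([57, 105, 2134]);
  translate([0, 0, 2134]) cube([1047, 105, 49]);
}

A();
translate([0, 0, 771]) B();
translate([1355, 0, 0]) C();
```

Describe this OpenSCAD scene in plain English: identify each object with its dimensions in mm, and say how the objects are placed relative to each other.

A is a rectangular dining table. The top is 1065×699×34 mm with its upper surface at z = 771 mm. It stands on four 74×74 mm square legs, each inset 32 mm from the nearest pair of top edges, running from the floor to the underside of the top.

B is an open storage box with external size 312×542×183 mm and wall thickness 8 mm (the base is also 8 mm thick). The base covers the whole footprint; the four walls stand on the base, with the y-facing walls full-width and the x-facing walls fitting between their inner faces.

C is a door frame. The clear opening is 933 mm wide and 2134 mm high. Two 57 mm wide jambs, 105 mm deep, stand either side of the opening from the floor to the top of the opening. A 49 mm thick head sits across the top of both jambs, spanning the full outside width of the frame.

The open box is on top of the table. The door frame is on the floor beside the table on its +x side.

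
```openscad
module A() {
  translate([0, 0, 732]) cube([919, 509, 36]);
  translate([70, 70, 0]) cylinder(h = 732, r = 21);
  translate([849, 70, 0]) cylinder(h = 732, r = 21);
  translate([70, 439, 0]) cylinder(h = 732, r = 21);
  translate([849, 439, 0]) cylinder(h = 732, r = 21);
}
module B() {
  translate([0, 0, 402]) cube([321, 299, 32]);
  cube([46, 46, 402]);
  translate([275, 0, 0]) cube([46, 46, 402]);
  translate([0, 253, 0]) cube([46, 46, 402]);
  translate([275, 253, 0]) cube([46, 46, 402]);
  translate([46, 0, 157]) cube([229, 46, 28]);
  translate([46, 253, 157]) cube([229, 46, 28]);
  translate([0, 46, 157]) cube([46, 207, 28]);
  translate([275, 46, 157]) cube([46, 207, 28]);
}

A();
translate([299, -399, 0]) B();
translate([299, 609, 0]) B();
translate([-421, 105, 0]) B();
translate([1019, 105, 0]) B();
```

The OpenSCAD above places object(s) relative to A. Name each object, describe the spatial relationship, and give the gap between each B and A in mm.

Each stool's nearest face is 100 mm from the table's bounding box.

A is a table. B is a stool. Four stools sit around the table at the −y, +y, −x, +x sides. The gap between each stool and the table is 100 mm.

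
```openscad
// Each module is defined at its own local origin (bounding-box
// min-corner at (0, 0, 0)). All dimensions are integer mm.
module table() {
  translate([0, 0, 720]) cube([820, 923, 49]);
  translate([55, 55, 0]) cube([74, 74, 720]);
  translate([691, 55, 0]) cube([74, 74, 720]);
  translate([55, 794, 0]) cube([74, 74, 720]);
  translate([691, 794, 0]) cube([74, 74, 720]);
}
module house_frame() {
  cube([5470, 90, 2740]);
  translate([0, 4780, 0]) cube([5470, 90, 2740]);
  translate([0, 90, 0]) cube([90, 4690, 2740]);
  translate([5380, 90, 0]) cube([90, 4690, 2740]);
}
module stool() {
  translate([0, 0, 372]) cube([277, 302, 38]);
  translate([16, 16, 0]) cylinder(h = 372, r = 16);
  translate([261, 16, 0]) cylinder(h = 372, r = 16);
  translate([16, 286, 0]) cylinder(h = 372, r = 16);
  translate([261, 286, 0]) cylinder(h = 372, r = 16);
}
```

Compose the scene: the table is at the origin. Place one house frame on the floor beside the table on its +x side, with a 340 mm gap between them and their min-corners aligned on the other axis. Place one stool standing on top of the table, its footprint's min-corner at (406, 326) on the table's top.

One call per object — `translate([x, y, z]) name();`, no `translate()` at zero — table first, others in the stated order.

table();
translate([1160, 0, 0]) house_frame();
translate([406, 326, 769]) stool();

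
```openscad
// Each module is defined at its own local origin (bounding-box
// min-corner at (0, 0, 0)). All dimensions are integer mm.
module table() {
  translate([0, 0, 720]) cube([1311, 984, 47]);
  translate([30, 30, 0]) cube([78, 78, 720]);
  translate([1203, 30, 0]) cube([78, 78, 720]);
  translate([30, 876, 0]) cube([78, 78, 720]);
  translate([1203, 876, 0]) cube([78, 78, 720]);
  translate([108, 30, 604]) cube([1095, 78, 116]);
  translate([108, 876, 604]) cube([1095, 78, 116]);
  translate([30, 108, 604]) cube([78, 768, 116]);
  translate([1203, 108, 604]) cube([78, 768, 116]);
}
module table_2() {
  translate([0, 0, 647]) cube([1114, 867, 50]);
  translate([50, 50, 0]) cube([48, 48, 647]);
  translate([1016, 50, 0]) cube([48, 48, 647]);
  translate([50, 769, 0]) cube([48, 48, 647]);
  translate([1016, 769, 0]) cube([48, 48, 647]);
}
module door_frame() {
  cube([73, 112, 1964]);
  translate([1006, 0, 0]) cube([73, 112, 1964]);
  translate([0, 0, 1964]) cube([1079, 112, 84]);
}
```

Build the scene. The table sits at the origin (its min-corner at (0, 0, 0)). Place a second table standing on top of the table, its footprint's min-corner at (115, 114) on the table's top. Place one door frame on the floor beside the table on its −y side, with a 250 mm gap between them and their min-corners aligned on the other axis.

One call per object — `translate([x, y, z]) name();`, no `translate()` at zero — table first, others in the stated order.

table();
translate([115, 114, 767]) table_2();
translate([0, -362, 0]) door_frame();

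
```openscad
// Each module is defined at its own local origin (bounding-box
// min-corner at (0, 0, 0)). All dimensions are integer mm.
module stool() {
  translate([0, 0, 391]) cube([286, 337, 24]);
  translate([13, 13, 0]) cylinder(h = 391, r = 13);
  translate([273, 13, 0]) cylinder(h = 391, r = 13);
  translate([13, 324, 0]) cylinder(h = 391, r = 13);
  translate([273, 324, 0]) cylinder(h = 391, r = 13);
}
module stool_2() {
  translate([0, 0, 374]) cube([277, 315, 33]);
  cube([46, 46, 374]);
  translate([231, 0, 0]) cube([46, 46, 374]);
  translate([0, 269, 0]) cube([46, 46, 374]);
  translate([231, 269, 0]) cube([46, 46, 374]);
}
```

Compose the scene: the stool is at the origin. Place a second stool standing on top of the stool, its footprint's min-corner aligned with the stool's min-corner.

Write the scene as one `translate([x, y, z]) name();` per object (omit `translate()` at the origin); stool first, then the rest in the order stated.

stool();
translate([0, 0, 415]) stool_2();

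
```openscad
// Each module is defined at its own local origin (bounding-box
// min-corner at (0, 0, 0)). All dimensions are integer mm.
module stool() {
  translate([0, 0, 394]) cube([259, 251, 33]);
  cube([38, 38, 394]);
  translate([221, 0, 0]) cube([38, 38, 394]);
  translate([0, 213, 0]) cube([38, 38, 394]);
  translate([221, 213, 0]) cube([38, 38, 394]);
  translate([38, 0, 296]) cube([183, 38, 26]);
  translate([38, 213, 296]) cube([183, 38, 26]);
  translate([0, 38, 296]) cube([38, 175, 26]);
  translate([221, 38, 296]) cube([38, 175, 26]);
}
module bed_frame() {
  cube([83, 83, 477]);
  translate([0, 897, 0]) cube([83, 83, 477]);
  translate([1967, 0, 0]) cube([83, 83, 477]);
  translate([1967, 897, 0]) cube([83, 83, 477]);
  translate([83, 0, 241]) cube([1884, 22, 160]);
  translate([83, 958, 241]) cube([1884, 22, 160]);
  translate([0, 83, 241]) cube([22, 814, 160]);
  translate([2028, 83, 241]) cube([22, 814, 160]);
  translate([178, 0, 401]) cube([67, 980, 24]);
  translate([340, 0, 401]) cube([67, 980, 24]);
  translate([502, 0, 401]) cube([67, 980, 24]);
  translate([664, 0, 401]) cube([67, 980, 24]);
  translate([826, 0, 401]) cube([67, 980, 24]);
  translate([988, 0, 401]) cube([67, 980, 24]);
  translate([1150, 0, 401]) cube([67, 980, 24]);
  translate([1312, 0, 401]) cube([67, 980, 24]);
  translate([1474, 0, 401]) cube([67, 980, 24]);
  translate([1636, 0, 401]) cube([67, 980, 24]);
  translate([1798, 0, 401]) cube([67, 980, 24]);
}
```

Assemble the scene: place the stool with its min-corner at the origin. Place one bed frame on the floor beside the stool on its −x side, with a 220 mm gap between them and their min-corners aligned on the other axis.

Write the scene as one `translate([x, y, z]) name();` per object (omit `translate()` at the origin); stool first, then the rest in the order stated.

stool();
translate([-2270, 0, 0]) bed_frame();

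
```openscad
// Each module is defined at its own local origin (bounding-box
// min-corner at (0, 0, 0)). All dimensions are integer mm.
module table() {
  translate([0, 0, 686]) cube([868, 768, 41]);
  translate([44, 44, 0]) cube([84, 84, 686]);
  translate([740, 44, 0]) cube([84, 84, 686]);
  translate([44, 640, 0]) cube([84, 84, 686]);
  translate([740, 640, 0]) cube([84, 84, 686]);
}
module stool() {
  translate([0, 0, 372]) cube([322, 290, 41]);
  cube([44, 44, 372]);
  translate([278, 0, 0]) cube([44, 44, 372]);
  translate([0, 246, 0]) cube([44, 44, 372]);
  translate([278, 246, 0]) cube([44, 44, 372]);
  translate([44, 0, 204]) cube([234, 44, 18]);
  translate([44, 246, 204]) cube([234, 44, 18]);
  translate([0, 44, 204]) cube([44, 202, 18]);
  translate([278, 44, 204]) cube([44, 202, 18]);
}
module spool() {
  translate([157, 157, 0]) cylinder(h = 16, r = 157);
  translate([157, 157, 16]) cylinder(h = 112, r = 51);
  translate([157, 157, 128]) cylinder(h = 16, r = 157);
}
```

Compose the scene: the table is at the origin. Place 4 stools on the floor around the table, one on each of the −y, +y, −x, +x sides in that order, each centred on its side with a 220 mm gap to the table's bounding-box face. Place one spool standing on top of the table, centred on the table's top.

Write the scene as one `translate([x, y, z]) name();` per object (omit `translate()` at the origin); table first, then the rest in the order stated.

table();
translate([273, -510, 0]) stool();
translate([273, 988, 0]) stool();
translate([-542, 239, 0]) stool();
translate([1088, 239, 0]) stool();
translate([277, 227, 727]) spool();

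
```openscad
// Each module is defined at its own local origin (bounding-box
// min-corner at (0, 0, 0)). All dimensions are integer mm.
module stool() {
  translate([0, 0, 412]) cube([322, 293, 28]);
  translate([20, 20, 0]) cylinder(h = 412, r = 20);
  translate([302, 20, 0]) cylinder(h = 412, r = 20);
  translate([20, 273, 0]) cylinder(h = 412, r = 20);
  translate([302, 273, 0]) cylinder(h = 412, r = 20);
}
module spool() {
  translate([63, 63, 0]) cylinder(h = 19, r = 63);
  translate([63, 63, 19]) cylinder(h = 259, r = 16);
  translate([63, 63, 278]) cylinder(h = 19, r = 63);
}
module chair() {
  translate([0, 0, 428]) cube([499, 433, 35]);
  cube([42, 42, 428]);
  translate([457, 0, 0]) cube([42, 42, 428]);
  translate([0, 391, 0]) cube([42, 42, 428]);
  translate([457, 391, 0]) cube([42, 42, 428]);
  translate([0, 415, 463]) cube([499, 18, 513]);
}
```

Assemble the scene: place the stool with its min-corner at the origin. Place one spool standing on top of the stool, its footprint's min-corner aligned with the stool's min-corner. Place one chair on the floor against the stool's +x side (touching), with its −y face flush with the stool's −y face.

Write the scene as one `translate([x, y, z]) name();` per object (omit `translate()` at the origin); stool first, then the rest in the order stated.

stool();
translate([0, 0, 440]) spool();
translate([322, 0, 0]) chair();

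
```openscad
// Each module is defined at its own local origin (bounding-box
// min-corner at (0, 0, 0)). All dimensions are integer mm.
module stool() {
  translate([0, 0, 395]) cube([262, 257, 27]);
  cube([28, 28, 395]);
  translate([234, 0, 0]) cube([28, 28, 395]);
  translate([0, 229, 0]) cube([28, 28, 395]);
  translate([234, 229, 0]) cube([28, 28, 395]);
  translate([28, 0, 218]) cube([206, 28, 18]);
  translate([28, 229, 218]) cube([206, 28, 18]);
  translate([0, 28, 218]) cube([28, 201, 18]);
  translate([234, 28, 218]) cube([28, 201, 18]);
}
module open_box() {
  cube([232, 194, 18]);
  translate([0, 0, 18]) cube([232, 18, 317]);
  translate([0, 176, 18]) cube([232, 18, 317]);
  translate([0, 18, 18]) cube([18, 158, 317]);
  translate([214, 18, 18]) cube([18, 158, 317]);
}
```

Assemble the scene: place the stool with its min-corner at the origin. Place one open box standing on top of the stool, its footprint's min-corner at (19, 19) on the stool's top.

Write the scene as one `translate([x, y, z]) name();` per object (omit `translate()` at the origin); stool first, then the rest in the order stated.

stool();
translate([19, 19, 422]) open_box();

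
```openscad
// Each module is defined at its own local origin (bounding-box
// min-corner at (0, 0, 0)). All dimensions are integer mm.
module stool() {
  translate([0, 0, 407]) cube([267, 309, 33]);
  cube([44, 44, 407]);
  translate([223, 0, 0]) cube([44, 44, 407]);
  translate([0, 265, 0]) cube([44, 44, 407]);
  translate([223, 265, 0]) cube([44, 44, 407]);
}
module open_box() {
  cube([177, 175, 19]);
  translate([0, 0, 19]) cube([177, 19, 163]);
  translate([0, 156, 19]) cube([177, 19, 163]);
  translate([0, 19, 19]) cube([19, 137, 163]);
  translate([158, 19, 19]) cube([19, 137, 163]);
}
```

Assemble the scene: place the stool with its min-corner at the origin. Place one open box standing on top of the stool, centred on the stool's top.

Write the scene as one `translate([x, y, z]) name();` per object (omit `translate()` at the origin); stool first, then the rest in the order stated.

stool();
translate([45, 67, 440]) open_box();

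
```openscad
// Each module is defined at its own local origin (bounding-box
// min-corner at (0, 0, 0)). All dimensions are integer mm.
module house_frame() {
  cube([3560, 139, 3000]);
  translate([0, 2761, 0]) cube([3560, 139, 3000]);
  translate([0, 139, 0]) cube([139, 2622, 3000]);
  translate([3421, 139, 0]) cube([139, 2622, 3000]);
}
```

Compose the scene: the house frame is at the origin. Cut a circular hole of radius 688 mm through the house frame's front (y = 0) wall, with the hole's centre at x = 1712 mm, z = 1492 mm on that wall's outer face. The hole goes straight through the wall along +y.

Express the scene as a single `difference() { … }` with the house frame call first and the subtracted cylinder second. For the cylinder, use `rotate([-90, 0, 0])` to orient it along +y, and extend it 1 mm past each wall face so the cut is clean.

difference() {
  house_frame();
  translate([1712, -1, 1492]) rotate([-90, 0, 0]) cylinder(h = 141, r = 688);
}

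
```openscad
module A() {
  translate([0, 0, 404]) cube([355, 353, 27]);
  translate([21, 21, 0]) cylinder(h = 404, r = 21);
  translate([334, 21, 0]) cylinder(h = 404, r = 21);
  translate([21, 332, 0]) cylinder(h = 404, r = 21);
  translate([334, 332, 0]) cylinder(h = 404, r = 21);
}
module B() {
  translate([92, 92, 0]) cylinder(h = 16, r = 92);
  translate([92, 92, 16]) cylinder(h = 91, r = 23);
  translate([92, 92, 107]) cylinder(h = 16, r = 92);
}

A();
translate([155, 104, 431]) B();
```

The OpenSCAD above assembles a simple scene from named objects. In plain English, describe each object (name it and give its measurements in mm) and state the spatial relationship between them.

A is a four-legged stool. The seat is 355×353 mm, 27 mm thick, top at z = 431 mm. It stands on four round legs, each 42 mm in diameter, from z = 0 to the seat underside, each leg's axis is inset half a diameter from the nearest pair of seat edges (so the leg's bounding box is flush with the corner).

B is a spool: two coaxial disc flanges of radius 92 mm and thickness 16 mm, joined by a core cylinder of radius 23 mm and height 91 mm. The lower flange rests on z = 0 and the three cylinders share a vertical axis.

The spool is on top of the stool.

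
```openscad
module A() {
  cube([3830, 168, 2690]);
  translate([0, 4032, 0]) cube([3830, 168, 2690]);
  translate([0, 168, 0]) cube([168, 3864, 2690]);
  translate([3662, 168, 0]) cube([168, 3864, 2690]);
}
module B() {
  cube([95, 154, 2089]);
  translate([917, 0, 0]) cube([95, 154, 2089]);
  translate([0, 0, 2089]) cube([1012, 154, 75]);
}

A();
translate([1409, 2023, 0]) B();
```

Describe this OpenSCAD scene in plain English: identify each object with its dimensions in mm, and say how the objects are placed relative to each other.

A is the wall frame of a small rectangular building: four walls, each 2690 mm tall and 168 mm thick, enclosing a footprint 3830 mm (x) by 4200 mm (y) outside-to-outside, with no floor or roof. The front and back walls (the −y and +y sides) span the full width; the two side walls fit between them.

B is a door frame. The clear opening is 822 mm wide and 2089 mm high. Two 95 mm wide jambs, 154 mm deep, stand either side of the opening from the floor to the top of the opening. A 75 mm thick head sits across the top of both jambs, spanning the full outside width of the frame.

The door frame sits inside the house frame, centred.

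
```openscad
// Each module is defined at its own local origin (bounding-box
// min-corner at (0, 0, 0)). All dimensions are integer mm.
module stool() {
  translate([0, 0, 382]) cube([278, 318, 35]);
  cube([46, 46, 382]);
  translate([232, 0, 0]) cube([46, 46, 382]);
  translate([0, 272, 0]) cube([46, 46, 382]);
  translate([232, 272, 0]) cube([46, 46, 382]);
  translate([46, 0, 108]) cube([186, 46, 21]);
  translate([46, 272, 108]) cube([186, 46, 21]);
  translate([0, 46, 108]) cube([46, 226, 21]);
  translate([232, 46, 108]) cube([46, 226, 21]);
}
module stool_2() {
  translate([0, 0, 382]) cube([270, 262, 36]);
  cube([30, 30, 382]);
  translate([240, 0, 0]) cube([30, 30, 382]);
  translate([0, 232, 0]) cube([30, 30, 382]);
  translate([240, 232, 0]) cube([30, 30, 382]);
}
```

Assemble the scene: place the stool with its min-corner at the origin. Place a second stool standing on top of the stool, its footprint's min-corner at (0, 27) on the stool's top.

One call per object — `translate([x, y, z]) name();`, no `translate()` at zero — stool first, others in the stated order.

stool();
translate([0, 27, 417]) stool_2();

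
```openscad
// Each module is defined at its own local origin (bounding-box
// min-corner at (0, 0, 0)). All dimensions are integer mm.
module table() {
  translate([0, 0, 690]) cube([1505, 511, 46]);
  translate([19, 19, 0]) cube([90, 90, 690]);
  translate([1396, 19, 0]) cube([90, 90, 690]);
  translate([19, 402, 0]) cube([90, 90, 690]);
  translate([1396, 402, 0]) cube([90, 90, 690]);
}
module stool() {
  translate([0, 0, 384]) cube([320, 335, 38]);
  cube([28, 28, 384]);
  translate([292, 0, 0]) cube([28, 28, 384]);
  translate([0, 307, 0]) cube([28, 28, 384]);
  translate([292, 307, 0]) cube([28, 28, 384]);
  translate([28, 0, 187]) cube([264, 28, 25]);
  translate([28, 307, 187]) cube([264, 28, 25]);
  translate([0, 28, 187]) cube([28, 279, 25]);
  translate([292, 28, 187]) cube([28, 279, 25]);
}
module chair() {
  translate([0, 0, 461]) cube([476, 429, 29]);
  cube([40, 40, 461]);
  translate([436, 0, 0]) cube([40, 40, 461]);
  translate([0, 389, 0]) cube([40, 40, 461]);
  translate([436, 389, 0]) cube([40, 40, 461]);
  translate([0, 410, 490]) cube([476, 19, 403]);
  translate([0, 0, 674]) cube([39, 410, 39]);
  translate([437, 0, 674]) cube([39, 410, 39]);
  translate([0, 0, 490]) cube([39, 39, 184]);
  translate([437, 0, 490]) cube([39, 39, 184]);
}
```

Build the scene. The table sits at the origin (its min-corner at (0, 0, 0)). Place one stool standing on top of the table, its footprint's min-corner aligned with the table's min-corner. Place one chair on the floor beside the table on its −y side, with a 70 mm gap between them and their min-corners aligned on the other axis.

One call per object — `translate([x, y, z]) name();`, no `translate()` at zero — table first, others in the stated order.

table();
translate([0, 0, 736]) stool();
translate([0, -499, 0]) chair();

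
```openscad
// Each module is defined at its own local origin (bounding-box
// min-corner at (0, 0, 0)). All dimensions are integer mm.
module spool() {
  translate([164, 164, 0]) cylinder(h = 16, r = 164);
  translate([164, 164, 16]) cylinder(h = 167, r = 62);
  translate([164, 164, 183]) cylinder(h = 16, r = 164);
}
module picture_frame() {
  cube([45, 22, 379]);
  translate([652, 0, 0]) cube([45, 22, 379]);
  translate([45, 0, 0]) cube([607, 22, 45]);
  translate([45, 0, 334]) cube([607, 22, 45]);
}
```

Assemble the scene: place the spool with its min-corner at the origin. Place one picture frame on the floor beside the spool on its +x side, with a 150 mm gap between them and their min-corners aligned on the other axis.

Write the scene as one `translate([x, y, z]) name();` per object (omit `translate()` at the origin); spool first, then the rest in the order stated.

spool();
translate([478, 0, 0]) picture_frame();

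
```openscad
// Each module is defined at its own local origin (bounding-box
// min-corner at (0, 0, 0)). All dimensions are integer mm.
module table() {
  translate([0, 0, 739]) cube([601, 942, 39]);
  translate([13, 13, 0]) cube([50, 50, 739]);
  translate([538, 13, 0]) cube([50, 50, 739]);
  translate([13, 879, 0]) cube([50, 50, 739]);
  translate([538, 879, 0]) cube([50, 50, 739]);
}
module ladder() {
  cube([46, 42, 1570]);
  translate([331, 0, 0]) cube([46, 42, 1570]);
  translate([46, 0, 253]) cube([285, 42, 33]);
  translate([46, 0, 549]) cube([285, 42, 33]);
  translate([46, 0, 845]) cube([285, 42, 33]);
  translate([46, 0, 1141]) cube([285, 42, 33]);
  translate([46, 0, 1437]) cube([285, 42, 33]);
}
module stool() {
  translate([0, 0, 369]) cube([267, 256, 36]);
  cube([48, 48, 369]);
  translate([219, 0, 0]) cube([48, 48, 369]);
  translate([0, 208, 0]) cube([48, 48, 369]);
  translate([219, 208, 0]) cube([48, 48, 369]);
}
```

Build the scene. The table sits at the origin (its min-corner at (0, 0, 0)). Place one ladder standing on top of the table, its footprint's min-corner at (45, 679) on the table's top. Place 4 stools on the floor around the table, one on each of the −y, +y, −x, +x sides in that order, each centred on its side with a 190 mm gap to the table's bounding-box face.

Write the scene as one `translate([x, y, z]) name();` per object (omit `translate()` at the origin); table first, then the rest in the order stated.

table();
translate([45, 679, 778]) ladder();
translate([167, -446, 0]) stool();
translate([167, 1132, 0]) stool();
translate([-457, 343, 0]) stool();
translate([791, 343, 0]) stool();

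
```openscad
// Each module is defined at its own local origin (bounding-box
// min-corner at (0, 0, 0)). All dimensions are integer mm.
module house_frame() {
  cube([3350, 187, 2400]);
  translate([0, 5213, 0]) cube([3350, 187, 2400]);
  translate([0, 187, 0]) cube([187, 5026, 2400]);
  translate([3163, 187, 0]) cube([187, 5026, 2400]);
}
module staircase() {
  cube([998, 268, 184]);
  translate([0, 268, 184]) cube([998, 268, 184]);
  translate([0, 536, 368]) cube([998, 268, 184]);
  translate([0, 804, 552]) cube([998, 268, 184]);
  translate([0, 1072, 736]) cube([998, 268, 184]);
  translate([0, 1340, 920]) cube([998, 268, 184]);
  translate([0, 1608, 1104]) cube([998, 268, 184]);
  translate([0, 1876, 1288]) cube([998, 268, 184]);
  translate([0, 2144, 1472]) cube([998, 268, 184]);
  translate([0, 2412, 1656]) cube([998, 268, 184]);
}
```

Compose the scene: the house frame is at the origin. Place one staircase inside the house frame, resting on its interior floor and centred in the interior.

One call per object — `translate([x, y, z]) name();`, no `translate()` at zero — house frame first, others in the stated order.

house_frame();
translate([1176, 1360, 0]) staircase();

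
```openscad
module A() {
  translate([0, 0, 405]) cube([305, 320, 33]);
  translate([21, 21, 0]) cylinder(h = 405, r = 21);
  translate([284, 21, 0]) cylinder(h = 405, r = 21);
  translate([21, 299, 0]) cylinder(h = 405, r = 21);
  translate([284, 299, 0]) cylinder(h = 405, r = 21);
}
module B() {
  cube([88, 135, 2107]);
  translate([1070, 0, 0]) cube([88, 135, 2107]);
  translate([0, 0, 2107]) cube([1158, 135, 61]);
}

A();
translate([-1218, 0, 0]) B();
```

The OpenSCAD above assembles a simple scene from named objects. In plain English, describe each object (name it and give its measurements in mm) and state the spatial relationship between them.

A is a simple wooden stool: a rectangular seat 305 mm (x) by 320 mm (y), 33 mm thick, top face at z = 438 mm, on four round legs, each 42 mm in diameter. The legs rest on z = 0, each leg's axis is inset half a diameter from the nearest pair of seat edges (so the leg's bounding box is flush with the corner).

B is a rectangular door frame: two vertical jambs of 88×135 mm section, 2107 mm tall, with a clear opening 982 mm wide between their inner faces. A header 61 mm tall and 135 mm deep lies on top of the jambs and spans the full outside width.

The door frame is on the floor beside the stool on its −x side.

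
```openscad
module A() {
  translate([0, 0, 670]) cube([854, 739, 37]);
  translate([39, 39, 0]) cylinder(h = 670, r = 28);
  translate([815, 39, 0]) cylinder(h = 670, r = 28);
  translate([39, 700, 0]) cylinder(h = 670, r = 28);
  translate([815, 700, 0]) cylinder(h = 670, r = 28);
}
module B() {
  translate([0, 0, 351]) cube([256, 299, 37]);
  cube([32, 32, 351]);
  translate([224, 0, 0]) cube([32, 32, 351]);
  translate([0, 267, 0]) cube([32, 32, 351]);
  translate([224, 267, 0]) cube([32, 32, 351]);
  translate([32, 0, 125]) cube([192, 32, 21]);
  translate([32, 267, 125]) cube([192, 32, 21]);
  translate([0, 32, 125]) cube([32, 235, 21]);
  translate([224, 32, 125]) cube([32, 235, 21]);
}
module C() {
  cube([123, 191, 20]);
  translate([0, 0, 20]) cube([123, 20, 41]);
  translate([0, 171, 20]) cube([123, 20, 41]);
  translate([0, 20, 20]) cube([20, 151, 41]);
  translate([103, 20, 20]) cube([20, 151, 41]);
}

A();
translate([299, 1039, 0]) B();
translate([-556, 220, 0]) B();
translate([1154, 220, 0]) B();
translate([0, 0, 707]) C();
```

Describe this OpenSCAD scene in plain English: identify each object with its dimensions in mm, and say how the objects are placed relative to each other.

A is a rectangular dining table. The top is 854×739×37 mm with its upper surface at z = 707 mm. It stands on four round legs of 56 mm diameter, each leg's bounding box inset 11 mm from the nearest pair of top edges, running from the floor to the underside of the top.

B is a four-legged stool. The seat is 256×299 mm, 37 mm thick, top at z = 388 mm. It stands on four square legs, each 32×32 mm in cross-section, from z = 0 to the seat underside, each flush with a corner of the seat. Four stretchers, 32 mm wide and 21 mm tall, connect adjacent legs with their undersides at z = 125 mm, each running between the inner faces of the legs it joins and aligned with the legs' outer faces on the other axis.

C is an open-topped rectangular box: outside dimensions 123×191×61 mm, with a uniform wall and base thickness of 20 mm. The base is a full 123×191 slab on the floor; four walls sit on top of the base. The front and back walls (the −y and +y sides) span the full width; the two side walls fit between them.

Three stools sit around the table at the +y, −x, +x sides. The open box is on top of the table.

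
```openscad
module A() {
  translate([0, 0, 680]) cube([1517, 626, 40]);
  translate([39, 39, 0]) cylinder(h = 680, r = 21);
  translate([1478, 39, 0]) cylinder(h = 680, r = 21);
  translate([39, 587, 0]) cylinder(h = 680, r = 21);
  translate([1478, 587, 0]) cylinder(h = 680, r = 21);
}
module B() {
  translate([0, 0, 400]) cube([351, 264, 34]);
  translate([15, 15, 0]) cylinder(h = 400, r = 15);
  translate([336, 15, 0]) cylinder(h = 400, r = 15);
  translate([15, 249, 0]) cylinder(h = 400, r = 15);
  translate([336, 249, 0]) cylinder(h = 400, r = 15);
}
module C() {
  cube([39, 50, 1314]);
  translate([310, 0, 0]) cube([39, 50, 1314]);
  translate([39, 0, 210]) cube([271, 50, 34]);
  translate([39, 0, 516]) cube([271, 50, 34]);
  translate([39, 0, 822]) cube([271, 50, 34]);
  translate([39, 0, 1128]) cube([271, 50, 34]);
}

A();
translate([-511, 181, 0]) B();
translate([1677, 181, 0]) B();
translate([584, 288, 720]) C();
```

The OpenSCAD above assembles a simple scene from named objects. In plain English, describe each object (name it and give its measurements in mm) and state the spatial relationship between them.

A is a rectangular dining table. The top is 1517×626×40 mm with its upper surface at z = 720 mm. It stands on four round legs of 42 mm diameter, each leg's bounding box inset 18 mm from the nearest pair of top edges, running from the floor to the underside of the top.

B is a four-legged stool. The seat is 351×264 mm, 34 mm thick, top at z = 434 mm. It stands on four round legs, each 30 mm in diameter, from z = 0 to the seat underside, each leg's axis is inset half a diameter from the nearest pair of seat edges (so the leg's bounding box is flush with the corner).

C is a straight ladder. Two 39×50 mm vertical rails, 1314 mm tall, stand 349 mm apart (outside-to-outside) with their front faces coplanar on the −y side. 4 rungs, each 50 mm deep and 34 mm tall, span between the inner faces of the rails, front faces flush with the rails. The lowest rung's underside is at z = 210 mm and rungs are spaced 306 mm apart (underside to underside).

Two stools sit around the table at the −x, +x sides. The ladder is on top of the table, centred.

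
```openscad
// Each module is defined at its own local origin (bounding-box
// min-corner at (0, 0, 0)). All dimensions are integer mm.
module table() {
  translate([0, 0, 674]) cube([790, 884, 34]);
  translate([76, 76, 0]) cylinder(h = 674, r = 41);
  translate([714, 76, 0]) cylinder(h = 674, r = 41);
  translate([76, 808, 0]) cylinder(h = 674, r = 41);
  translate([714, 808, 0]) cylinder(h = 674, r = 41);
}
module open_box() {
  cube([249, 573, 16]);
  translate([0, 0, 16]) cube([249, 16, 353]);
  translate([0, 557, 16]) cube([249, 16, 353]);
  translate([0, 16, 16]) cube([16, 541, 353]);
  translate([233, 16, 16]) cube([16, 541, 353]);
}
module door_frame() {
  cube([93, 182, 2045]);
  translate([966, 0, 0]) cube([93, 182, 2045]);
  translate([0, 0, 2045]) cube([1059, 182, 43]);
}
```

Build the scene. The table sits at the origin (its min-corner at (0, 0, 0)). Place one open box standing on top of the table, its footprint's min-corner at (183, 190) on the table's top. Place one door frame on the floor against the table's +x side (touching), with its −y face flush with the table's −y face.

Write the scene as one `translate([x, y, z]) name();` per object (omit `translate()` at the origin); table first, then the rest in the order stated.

table();
translate([183, 190, 708]) open_box();
translate([790, 0, 0]) door_frame();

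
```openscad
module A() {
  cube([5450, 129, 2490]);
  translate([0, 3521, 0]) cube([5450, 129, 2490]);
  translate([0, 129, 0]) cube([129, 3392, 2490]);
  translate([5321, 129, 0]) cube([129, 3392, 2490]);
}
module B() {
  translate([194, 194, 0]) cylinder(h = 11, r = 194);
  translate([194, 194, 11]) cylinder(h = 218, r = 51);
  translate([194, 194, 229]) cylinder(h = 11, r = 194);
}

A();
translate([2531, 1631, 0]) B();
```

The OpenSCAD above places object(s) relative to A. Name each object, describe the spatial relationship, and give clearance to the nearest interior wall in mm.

Clearances: x = 2402, y = 1502; minimum 1502 mm.

A is a house frame. B is a spool. The spool sits inside the house frame, centred. The clearance to the nearest interior wall is 1502 mm.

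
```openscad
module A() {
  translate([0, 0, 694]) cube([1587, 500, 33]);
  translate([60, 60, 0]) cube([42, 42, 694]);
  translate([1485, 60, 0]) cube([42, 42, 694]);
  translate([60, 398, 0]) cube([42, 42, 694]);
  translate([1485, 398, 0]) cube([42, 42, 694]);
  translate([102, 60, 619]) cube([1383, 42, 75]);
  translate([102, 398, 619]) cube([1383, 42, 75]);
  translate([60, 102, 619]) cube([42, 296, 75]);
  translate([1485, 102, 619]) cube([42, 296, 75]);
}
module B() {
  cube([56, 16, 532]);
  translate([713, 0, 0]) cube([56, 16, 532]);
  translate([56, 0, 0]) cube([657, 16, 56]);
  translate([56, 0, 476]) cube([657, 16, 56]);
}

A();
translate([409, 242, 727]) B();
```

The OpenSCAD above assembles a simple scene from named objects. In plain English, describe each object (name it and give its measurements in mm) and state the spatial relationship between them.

A is a table with a 1587×500 mm rectangular top, 33 mm thick, top surface at z = 727 mm, supported by four 42×42 mm square legs, each inset 60 mm from the nearest pair of top edges, running from the floor. Four apron rails, 42 mm thick and 75 mm tall, run between adjacent legs with their top edges flush with the underside of the top and their outer faces flush with the legs' outer faces.

B is a picture frame with a 657×420 mm rectangular opening (x by z) and a uniform 56 mm border on every side. Frame depth is 16 mm along y. It is built from two vertical stiles running the full outside height and two horizontal rails spanning the gap between the stiles.

The picture frame is on top of the table, centred.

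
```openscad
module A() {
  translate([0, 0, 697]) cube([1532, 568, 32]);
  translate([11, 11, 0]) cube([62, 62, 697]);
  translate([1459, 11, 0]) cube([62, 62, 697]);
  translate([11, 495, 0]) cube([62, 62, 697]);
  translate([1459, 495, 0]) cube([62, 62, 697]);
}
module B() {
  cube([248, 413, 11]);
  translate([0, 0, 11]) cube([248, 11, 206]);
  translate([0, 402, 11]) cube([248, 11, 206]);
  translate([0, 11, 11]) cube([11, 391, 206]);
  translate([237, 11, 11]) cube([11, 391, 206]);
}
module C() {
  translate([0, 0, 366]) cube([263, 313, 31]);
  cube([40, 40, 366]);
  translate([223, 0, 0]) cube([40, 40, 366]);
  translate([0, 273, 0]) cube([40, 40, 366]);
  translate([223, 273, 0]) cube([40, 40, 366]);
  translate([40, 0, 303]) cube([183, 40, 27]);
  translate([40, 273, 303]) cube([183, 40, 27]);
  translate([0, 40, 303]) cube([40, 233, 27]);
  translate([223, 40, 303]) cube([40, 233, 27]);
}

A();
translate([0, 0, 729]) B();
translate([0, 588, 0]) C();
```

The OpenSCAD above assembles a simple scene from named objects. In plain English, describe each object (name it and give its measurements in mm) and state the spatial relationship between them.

A is a rectangular dining table. The top is 1532×568×32 mm with its upper surface at z = 729 mm. It stands on four 62×62 mm square legs, each inset 11 mm from the nearest pair of top edges, running from the floor to the underside of the top.

B is an open storage box with external size 248×413×217 mm and wall thickness 11 mm (the base is also 11 mm thick). The base covers the whole footprint; the four walls stand on the base, with the y-facing walls full-width and the x-facing walls fitting between their inner faces.

C is a four-legged stool. The seat is 263×313 mm, 31 mm thick, top at z = 397 mm. It stands on four square legs, each 40×40 mm in cross-section, from z = 0 to the seat underside, each flush with a corner of the seat. Four stretchers, 40 mm wide and 27 mm tall, connect adjacent legs with their undersides at z = 303 mm, each running between the inner faces of the legs it joins and aligned with the legs' outer faces on the other axis.

The open box is on top of the table. The stool is on the floor beside the table on its +y side.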